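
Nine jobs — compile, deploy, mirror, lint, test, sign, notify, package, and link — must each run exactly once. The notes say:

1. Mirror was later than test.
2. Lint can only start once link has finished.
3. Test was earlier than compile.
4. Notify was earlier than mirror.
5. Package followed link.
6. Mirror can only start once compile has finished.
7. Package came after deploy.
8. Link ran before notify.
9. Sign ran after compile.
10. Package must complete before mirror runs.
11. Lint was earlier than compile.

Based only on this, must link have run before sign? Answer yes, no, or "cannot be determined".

yes

Chain the constraints: link → lint → compile → sign. Each link is directly stated, so link comes before sign.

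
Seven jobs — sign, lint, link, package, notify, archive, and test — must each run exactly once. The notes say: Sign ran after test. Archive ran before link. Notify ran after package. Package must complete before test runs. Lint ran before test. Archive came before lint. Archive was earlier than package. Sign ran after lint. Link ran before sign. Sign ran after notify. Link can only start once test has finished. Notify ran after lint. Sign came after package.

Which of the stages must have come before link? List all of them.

archive, lint, package, test

Directly stated before link: archive and test.
Lint reaches link via lint → test → link.
Package reaches link via package → test → link.
No chain forces sign (or any of the others) ahead of link.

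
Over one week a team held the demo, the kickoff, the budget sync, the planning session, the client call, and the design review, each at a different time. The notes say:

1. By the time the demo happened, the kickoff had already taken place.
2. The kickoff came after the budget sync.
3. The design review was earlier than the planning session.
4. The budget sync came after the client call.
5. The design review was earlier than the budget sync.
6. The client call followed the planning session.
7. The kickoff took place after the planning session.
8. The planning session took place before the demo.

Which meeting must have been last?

Every other meeting has a chain of constraints placing it before the demo, so the demo is last.

the demo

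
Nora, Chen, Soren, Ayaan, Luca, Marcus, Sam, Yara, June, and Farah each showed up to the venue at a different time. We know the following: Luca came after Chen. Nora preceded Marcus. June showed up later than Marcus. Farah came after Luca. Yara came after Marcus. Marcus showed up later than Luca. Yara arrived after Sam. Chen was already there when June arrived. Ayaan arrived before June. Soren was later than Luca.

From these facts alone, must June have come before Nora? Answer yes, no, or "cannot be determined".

no

Tracing the constraints gives Nora → Marcus → June, so Nora must come before June.
That means June cannot be before Nora.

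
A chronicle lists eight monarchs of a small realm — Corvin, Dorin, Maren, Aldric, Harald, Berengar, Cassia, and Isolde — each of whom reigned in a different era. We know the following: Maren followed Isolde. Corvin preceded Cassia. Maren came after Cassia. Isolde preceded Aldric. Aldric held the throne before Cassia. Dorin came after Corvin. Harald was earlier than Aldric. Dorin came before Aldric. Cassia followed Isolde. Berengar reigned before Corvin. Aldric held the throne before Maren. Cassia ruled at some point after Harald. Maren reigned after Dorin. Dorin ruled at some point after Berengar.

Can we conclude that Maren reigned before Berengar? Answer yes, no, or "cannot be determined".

Tracing the constraints gives Berengar → Dorin → Maren, so Berengar must come before Maren.
That means Maren cannot be before Berengar.

no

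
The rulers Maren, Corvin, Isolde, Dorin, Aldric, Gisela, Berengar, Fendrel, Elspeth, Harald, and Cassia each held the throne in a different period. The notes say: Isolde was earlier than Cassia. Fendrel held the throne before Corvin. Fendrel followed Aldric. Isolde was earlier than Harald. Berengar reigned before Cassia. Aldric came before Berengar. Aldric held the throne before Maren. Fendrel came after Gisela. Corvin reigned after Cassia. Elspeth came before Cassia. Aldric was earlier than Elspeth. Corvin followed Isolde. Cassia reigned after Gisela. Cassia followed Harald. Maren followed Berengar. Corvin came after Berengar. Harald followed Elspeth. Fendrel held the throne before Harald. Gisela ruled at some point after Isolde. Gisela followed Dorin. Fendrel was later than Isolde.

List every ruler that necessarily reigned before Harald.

Directly stated before Harald: Elspeth, Fendrel, and Isolde.
Aldric reaches Harald via Aldric → Elspeth → Harald.
Dorin reaches Harald via Dorin → Gisela → Fendrel → Harald.
Gisela reaches Harald via Gisela → Fendrel → Harald.

Aldric, Dorin, Elspeth, Fendrel, Gisela, Isolde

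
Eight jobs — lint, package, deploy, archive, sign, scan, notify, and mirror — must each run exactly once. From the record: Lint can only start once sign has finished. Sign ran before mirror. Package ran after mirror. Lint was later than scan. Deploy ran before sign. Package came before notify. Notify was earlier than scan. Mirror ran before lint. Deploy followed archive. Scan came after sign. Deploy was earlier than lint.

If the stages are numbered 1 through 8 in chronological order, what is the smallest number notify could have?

6

Archive, deploy, mirror, package, and sign must all come before notify — 5 forced predecessors.
Nothing else is forced ahead of notify, so its earliest slot is position 5 + 1 = 6.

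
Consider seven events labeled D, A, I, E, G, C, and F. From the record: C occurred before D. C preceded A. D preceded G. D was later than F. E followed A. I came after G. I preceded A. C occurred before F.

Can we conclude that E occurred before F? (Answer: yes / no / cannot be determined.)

no

Tracing the constraints gives F → D → G → I → A → E, so F must come before E.
That means E cannot be before F.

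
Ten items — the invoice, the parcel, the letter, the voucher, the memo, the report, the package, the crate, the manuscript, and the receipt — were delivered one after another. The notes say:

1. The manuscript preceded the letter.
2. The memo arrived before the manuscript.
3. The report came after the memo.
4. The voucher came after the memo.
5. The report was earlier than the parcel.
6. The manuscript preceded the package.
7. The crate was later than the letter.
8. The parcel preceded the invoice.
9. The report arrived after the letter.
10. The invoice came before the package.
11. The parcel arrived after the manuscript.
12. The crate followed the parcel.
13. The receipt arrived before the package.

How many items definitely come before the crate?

Directly stated before the crate: the letter and the parcel.
The manuscript reaches the crate via the manuscript → the parcel → the crate.
The memo reaches the crate via the memo → the manuscript → the parcel → the crate.
The report reaches the crate via the report → the parcel → the crate.
No chain forces the invoice (or any of the others) ahead of the crate.
That's the letter, the manuscript, the memo, the parcel, and the report — 5 in all.

5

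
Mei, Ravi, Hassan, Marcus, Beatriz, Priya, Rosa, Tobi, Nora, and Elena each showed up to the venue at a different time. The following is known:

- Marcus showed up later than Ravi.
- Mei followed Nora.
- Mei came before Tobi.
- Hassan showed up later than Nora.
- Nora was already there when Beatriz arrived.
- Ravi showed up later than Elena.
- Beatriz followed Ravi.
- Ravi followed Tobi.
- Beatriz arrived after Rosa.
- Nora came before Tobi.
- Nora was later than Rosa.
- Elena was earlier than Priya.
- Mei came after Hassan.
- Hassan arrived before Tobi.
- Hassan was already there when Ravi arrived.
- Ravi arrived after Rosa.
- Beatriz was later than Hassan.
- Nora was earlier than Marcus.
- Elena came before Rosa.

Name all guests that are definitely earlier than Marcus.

Elena, Hassan, Mei, Nora, Ravi, Rosa, Tobi

Directly stated before Marcus: Nora and Ravi.
Elena reaches Marcus via Elena → Ravi → Marcus.
Hassan reaches Marcus via Hassan → Ravi → Marcus.
Mei reaches Marcus via Mei → Tobi → Ravi → Marcus.
Likewise Rosa and Tobi each reach Marcus by chaining the stated constraints.
No chain forces Priya (or any of the others) ahead of Marcus.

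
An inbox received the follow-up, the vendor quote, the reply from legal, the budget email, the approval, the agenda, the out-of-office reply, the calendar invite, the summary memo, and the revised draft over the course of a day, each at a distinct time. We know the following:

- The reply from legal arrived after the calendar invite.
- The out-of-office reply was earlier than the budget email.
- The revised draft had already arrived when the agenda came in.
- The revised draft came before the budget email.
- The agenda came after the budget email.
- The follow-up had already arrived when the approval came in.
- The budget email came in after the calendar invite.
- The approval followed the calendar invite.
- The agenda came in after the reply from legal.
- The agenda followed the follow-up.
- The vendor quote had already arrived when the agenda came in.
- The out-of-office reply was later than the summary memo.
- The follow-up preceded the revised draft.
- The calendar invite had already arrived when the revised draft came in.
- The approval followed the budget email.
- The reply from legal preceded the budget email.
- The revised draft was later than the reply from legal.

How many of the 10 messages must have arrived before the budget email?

Directly stated before the budget email: the calendar invite, the out-of-office reply, the reply from legal, and the revised draft.
The follow-up reaches the budget email via the follow-up → the revised draft → the budget email.
The summary memo reaches the budget email via the summary memo → the out-of-office reply → the budget email.
That's the calendar invite, the follow-up, the out-of-office reply, the reply from legal, the revised draft, and the summary memo — 6 in all.

6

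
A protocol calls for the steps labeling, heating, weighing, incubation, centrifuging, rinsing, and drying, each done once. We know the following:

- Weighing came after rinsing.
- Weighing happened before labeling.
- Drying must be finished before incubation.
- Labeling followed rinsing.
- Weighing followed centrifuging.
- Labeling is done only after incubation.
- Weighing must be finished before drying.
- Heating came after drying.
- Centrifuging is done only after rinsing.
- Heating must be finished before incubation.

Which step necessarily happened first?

rinsing

Rinsing has a chain of constraints placing it before every other step, so rinsing must be first.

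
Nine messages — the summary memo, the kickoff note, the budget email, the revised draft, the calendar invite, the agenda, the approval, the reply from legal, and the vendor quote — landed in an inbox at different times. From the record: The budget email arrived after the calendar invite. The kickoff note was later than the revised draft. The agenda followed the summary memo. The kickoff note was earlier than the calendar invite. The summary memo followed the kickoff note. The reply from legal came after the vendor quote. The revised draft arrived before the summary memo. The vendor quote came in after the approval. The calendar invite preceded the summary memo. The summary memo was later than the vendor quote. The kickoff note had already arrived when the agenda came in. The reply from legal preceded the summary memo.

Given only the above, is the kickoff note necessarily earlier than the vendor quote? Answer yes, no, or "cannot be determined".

No chain of stated constraints runs from the kickoff note to the vendor quote, and none runs from the vendor quote to the kickoff note either.
So the relative order of the kickoff note and the vendor quote is not fixed by the given facts.

cannot be determined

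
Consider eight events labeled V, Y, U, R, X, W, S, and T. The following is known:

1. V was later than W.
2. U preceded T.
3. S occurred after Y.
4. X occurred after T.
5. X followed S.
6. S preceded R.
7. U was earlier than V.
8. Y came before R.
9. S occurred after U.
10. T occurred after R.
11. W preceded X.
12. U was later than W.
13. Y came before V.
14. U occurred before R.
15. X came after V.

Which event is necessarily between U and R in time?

Tracing the constraints gives U → S → R, so S sits after U and before R.
No other event is forced both after U and before R.

S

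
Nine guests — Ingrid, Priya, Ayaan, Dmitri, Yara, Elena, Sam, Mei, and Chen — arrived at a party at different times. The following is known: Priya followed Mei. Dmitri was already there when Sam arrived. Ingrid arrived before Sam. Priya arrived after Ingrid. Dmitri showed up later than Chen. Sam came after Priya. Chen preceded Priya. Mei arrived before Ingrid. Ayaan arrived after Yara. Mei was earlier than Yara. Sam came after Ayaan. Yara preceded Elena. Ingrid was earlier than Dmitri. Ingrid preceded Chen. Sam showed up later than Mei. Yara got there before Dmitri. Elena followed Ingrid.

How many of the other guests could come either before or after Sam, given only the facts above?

Forced before Sam: Ayaan, Chen, Dmitri, Ingrid, Mei, Priya, and Yara.
That leaves Elena with no forced order relative to Sam — 1.

1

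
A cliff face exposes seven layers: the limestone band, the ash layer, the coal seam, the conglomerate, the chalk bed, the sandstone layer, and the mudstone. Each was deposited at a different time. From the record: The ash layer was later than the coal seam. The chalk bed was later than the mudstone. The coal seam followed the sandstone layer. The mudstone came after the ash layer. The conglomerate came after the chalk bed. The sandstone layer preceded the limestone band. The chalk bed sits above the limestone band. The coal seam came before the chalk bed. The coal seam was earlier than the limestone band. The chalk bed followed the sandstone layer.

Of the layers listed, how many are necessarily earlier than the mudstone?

Directly stated before the mudstone: the ash layer.
The coal seam reaches the mudstone via the coal seam → the ash layer → the mudstone.
The sandstone layer reaches the mudstone via the sandstone layer → the coal seam → the ash layer → the mudstone.
No chain forces the chalk bed (or any of the others) ahead of the mudstone.
That's the ash layer, the coal seam, and the sandstone layer — 3 in all.

3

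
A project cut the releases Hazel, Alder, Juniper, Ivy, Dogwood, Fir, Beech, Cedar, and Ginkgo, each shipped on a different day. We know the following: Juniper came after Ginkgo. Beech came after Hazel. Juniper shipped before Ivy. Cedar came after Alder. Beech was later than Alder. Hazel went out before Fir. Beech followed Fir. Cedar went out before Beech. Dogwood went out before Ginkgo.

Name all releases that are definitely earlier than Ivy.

Dogwood, Ginkgo, Juniper

Directly stated before Ivy: Juniper.
Dogwood reaches Ivy via Dogwood → Ginkgo → Juniper → Ivy.
Ginkgo reaches Ivy via Ginkgo → Juniper → Ivy.
No chain forces Hazel (or any of the others) ahead of Ivy.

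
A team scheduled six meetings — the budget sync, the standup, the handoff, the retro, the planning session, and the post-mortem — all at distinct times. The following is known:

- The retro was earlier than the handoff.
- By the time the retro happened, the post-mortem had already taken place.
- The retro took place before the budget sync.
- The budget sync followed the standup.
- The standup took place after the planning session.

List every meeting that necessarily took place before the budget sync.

the planning session, the post-mortem, the retro, the standup

Directly stated before the budget sync: the retro and the standup.
The planning session reaches the budget sync via the planning session → the standup → the budget sync.
The post-mortem reaches the budget sync via the post-mortem → the retro → the budget sync.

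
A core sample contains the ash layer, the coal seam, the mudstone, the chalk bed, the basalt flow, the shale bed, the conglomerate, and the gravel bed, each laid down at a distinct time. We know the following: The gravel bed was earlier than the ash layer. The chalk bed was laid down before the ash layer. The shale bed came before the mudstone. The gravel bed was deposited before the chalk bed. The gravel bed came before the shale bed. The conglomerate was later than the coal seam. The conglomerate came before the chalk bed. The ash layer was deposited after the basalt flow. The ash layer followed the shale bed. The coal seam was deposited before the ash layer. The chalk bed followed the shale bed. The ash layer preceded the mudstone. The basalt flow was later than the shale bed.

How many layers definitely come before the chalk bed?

Directly stated before the chalk bed: the conglomerate, the gravel bed, and the shale bed.
The coal seam reaches the chalk bed via the coal seam → the conglomerate → the chalk bed.
No chain forces the ash layer (or any of the others) ahead of the chalk bed.
That's the coal seam, the conglomerate, the gravel bed, and the shale bed — 4 in all.

4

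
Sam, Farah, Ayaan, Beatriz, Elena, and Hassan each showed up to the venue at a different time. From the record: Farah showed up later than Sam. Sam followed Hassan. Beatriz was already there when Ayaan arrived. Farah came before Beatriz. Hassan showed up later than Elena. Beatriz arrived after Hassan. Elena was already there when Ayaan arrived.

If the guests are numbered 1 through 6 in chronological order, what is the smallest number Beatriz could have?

5

Elena, Farah, Hassan, and Sam must all come before Beatriz — 4 forced predecessors.
Nothing else is forced ahead of Beatriz, so their earliest slot is position 4 + 1 = 5.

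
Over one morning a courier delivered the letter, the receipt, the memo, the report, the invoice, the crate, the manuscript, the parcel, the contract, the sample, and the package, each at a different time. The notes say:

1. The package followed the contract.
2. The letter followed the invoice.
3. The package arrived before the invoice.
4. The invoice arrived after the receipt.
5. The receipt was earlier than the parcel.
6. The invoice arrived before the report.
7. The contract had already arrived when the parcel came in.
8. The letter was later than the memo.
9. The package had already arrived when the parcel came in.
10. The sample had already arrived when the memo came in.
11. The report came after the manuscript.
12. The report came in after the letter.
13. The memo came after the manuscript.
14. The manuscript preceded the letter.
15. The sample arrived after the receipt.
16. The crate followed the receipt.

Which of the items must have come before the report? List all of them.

the contract, the invoice, the letter, the manuscript, the memo, the package, the receipt, the sample

Directly stated before the report: the invoice, the letter, and the manuscript.
The contract reaches the report via the contract → the package → the invoice → the report.
The memo reaches the report via the memo → the letter → the report.
The package reaches the report via the package → the invoice → the report.
Likewise the receipt and the sample each reach the report by chaining the stated constraints.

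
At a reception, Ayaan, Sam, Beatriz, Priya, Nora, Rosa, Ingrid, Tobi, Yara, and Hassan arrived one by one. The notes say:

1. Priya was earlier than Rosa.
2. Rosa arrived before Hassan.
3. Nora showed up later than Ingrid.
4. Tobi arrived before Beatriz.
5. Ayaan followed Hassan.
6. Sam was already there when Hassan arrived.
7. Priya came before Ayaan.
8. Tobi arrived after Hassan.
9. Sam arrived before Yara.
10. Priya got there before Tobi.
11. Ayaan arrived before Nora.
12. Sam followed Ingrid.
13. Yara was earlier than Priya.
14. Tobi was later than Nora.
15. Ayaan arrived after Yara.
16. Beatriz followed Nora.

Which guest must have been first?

Ingrid has a chain of constraints placing them before every other guest, so Ingrid must be first.

Ingrid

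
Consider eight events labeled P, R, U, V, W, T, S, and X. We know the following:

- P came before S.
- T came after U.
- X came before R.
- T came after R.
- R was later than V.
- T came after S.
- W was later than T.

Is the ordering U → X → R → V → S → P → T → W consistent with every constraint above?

no

The constraints require P before S, but in the proposed sequence S appears ahead of P. That one violation is enough.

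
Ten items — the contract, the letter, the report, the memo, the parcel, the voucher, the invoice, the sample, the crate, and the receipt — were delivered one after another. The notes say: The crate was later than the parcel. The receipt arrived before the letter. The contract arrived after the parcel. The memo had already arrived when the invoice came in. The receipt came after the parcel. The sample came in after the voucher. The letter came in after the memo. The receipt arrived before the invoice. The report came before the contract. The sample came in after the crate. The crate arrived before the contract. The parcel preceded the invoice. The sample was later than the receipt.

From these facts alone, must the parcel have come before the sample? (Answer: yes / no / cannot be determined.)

Chain the constraints: the parcel → the receipt → the sample. Each link is directly stated, so the parcel comes before the sample.

yes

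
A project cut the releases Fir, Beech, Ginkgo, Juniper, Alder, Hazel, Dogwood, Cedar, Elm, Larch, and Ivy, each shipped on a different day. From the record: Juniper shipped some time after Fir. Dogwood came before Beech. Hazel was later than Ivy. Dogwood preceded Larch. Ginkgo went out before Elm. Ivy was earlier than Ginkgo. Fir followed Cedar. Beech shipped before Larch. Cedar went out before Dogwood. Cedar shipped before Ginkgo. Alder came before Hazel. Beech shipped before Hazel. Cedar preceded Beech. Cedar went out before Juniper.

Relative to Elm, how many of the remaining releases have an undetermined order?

7

Forced before Elm: Cedar, Ginkgo, and Ivy.
That leaves Alder, Beech, Dogwood, Fir, Hazel, Juniper, and Larch with no forced order relative to Elm — 7.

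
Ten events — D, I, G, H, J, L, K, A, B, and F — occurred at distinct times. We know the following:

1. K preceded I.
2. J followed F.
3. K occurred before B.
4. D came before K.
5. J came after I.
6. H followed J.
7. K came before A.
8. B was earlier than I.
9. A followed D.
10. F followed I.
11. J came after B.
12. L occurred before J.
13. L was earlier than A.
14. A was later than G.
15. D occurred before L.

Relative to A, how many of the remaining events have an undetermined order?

Forced before A: D, G, K, and L.
That leaves B, F, H, I, and J with no forced order relative to A — 5.

5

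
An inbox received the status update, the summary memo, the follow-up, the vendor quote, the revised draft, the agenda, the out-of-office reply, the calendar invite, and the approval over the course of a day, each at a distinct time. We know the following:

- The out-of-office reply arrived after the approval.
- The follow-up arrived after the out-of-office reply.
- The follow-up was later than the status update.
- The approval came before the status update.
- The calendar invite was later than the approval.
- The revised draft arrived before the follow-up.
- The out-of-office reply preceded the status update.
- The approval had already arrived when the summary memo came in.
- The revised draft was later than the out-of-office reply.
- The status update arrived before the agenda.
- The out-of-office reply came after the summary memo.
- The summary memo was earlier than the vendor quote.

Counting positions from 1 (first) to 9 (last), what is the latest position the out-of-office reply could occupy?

5

The out-of-office reply must come before the agenda, the follow-up, the revised draft, and the status update — 4 messages forced after it.
Everything else can be placed before the out-of-office reply in some valid order, so the out-of-office reply can sit as late as position 9 − 4 = 5.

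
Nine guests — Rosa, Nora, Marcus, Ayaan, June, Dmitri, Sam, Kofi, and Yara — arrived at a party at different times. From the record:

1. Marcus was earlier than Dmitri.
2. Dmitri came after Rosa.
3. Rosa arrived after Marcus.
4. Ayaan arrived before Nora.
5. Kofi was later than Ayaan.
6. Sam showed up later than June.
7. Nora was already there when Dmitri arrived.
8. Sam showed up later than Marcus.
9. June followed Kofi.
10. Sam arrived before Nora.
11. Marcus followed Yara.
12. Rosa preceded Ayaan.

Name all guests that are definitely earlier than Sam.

Directly stated before Sam: June and Marcus.
Ayaan reaches Sam via Ayaan → Kofi → June → Sam.
Kofi reaches Sam via Kofi → June → Sam.
Rosa reaches Sam via Rosa → Ayaan → Kofi → June → Sam.
Likewise Yara reaches Sam by chaining the stated constraints.
No chain forces Nora (or any of the others) ahead of Sam.

Ayaan, June, Kofi, Marcus, Rosa, Yara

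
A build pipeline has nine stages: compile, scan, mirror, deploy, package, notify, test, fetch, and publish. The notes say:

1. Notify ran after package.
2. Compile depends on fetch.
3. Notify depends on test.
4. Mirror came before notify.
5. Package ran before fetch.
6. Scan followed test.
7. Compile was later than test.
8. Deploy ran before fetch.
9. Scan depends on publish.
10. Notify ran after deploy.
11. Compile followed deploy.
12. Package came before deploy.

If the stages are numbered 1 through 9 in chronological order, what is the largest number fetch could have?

8

Fetch must come before compile — 1 stage forced after it.
Everything else can be placed before fetch in some valid order, so fetch can sit as late as position 9 − 1 = 8.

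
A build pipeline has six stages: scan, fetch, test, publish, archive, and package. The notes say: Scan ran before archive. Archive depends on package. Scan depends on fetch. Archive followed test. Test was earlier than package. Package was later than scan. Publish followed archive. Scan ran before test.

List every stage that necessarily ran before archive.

Directly stated before archive: package, scan, and test.
Fetch reaches archive via fetch → scan → archive.
No chain forces publish ahead of archive.

fetch, package, scan, test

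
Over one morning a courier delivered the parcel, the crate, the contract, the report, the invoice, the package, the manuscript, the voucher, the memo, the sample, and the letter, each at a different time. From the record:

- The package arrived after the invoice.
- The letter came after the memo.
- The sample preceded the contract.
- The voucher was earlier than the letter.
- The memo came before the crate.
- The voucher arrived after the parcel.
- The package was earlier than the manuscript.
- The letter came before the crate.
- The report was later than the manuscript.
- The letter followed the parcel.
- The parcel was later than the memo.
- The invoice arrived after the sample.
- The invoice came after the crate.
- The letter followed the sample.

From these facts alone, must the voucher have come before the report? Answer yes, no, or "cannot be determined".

yes

Chain the constraints: the voucher → the letter → the crate → the invoice → the package → the manuscript → the report. Each link is directly stated, so the voucher comes before the report.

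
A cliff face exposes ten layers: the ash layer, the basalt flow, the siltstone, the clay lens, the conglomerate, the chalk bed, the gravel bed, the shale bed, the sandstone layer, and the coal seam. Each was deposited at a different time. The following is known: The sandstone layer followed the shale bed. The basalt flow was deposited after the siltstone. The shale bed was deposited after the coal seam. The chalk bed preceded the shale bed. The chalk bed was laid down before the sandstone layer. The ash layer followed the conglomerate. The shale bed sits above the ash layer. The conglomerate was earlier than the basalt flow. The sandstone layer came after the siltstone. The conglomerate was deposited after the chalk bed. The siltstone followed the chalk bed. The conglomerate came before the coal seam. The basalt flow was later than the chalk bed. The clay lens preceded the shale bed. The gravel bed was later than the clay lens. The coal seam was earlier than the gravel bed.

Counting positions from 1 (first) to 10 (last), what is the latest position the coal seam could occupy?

7

The coal seam must come before the gravel bed, the sandstone layer, and the shale bed — 3 layers forced after it.
Everything else can be placed before the coal seam in some valid order, so the coal seam can sit as late as position 10 − 3 = 7.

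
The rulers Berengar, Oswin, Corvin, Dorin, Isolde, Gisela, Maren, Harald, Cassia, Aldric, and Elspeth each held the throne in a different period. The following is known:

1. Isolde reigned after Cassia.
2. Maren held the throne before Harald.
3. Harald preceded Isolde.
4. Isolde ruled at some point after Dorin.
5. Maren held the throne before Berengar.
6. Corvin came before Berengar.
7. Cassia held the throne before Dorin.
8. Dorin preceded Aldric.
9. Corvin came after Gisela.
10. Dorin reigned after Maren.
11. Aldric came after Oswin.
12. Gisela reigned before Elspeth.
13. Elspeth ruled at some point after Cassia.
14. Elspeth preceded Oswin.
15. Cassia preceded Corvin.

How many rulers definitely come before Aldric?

6

Directly stated before Aldric: Dorin and Oswin.
Cassia reaches Aldric via Cassia → Dorin → Aldric.
Elspeth reaches Aldric via Elspeth → Oswin → Aldric.
Gisela reaches Aldric via Gisela → Elspeth → Oswin → Aldric.
Likewise Maren reaches Aldric by chaining the stated constraints.
No chain forces Corvin (or any of the others) ahead of Aldric.
That's Cassia, Dorin, Elspeth, Gisela, Maren, and Oswin — 6 in all.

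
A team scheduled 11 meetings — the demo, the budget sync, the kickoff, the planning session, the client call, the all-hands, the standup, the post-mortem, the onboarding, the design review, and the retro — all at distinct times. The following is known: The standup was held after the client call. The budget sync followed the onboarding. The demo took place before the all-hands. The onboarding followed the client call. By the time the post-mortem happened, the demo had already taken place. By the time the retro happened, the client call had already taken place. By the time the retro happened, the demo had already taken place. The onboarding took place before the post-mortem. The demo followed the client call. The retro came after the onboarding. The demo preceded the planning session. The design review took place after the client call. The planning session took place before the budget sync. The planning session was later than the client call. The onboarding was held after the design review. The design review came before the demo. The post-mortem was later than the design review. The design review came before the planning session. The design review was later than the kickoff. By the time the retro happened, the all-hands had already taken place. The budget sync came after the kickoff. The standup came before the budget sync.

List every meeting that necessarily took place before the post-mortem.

the client call, the demo, the design review, the kickoff, the onboarding

Directly stated before the post-mortem: the demo, the design review, and the onboarding.
The client call reaches the post-mortem via the client call → the demo → the post-mortem.
The kickoff reaches the post-mortem via the kickoff → the design review → the post-mortem.
No chain forces the all-hands (or any of the others) ahead of the post-mortem.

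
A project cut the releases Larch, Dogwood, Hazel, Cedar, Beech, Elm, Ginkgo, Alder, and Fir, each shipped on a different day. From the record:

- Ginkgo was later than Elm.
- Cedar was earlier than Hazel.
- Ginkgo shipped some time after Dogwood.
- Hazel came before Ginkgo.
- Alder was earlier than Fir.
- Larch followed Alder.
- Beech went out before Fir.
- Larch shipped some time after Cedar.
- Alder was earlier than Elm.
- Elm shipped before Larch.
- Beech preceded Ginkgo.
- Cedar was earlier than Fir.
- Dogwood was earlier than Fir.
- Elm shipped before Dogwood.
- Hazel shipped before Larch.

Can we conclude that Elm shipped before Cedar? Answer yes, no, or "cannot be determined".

No chain of stated constraints runs from Elm to Cedar, and none runs from Cedar to Elm either.
So the relative order of Elm and Cedar is not fixed by the given facts.

cannot be determined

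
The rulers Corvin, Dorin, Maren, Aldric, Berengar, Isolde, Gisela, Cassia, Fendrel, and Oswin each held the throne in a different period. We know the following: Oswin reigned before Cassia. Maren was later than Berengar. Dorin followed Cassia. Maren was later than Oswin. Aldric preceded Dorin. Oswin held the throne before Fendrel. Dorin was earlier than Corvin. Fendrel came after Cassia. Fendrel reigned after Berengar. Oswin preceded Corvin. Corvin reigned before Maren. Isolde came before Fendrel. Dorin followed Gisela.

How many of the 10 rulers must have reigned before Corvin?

Directly stated before Corvin: Dorin and Oswin.
Aldric reaches Corvin via Aldric → Dorin → Corvin.
Cassia reaches Corvin via Cassia → Dorin → Corvin.
Gisela reaches Corvin via Gisela → Dorin → Corvin.
That's Aldric, Cassia, Dorin, Gisela, and Oswin — 5 in all.

5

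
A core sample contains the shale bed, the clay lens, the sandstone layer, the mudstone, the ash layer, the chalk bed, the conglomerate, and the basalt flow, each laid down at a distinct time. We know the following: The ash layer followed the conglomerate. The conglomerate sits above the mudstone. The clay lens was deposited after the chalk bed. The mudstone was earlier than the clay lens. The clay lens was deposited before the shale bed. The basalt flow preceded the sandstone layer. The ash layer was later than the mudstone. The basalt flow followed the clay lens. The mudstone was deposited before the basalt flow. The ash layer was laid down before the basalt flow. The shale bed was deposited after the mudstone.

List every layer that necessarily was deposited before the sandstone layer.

the ash layer, the basalt flow, the chalk bed, the clay lens, the conglomerate, the mudstone

Directly stated before the sandstone layer: the basalt flow.
The ash layer reaches the sandstone layer via the ash layer → the basalt flow → the sandstone layer.
The chalk bed reaches the sandstone layer via the chalk bed → the clay lens → the basalt flow → the sandstone layer.
The clay lens reaches the sandstone layer via the clay lens → the basalt flow → the sandstone layer.
Likewise the conglomerate and the mudstone each reach the sandstone layer by chaining the stated constraints.
No chain forces the shale bed ahead of the sandstone layer.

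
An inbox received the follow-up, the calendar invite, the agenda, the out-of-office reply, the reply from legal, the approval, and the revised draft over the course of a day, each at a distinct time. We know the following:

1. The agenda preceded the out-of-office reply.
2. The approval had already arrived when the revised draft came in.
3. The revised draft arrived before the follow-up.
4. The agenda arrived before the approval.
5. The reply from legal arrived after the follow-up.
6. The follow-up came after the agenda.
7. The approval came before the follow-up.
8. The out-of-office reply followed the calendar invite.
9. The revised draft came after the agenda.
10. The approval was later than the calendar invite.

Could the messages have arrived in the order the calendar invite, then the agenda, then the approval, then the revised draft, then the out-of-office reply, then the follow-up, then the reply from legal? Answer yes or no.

yes

Check each stated constraint against the proposed order — e.g. the agenda is ahead of the follow-up; the calendar invite is ahead of the out-of-office reply. Every pair is in the required order; nothing is violated.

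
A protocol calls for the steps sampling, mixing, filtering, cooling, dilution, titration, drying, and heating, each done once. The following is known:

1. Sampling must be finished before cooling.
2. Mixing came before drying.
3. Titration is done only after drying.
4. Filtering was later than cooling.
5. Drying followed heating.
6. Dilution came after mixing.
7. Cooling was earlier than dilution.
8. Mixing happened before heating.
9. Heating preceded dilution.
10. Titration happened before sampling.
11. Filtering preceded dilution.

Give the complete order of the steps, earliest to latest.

The constraints fix every adjacent pair, so only one ordering works:
mixing → heating → drying → titration → sampling → cooling → filtering → dilution.

mixing, heating, drying, titration, sampling, cooling, filtering, dilution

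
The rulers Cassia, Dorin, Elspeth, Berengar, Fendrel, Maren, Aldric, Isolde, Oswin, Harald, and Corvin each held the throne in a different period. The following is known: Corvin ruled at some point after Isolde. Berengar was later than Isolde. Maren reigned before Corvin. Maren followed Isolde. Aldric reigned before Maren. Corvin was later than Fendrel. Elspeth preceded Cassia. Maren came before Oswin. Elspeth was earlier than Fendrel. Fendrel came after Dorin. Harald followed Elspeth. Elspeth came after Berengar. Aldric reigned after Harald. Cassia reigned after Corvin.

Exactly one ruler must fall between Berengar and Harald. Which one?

Tracing the constraints gives Berengar → Elspeth → Harald, so Elspeth sits after Berengar and before Harald.
No other ruler is forced both after Berengar and before Harald.

Elspeth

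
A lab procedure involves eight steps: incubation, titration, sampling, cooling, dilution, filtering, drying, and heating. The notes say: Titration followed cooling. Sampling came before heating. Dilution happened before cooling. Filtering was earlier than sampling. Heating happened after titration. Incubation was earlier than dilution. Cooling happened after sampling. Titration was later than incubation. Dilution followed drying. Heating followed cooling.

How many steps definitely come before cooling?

Directly stated before cooling: dilution and sampling.
Drying reaches cooling via drying → dilution → cooling.
Filtering reaches cooling via filtering → sampling → cooling.
Incubation reaches cooling via incubation → dilution → cooling.
That's dilution, drying, filtering, incubation, and sampling — 5 in all.

5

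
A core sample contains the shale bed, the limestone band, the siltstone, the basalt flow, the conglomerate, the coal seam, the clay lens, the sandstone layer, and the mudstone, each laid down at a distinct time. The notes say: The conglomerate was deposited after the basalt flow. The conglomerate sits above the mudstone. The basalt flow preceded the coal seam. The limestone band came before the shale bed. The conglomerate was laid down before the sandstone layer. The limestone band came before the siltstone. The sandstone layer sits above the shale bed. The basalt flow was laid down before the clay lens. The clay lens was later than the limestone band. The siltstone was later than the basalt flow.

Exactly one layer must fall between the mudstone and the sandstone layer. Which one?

the conglomerate

Tracing the constraints gives the mudstone → the conglomerate → the sandstone layer, so the conglomerate sits after the mudstone and before the sandstone layer.
No other layer is forced both after the mudstone and before the sandstone layer.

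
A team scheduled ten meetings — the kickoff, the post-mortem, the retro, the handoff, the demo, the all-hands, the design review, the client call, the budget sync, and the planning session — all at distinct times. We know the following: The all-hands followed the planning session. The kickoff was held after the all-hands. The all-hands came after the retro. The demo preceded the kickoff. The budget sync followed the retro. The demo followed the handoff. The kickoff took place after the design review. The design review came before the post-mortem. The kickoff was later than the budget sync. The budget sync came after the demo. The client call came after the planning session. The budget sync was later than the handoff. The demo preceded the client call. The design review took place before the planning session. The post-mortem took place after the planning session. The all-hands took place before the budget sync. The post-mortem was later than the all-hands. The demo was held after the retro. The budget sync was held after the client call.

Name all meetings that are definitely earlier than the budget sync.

the all-hands, the client call, the demo, the design review, the handoff, the planning session, the retro

Directly stated before the budget sync: the all-hands, the client call, the demo, the handoff, and the retro.
The design review reaches the budget sync via the design review → the planning session → the all-hands → the budget sync.
The planning session reaches the budget sync via the planning session → the all-hands → the budget sync.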